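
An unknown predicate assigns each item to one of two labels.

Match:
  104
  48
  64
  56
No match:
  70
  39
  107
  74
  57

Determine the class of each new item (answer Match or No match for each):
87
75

Rule: multiple of 4. This holds for each 'Match' example and fails for each 'No match' one.
87: No match (87 = 4·21 + 3). 75: No match (75 = 4·18 + 3).

No match, No match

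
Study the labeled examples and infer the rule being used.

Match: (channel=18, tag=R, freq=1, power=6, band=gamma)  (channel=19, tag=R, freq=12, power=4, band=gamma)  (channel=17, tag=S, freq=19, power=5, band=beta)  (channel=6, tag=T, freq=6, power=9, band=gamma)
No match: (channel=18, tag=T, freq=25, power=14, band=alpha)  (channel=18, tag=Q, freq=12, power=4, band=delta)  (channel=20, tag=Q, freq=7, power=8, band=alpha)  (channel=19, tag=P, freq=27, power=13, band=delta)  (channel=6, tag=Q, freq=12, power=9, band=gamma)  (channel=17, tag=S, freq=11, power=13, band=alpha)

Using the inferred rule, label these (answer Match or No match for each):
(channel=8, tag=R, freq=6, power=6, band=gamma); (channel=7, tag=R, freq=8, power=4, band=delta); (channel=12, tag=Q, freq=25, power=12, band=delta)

Match, Match, No match

The pattern is that an item is 'Match' exactly when: tag is not Q AND power ≤ 9.
(channel=8, tag=R, freq=6, power=6, band=gamma): tag is R, power = 6, fits → Match.
(channel=7, tag=R, freq=8, power=4, band=delta): tag is R, power = 4, fits → Match.
(channel=12, tag=Q, freq=25, power=12, band=delta): tag is Q, power = 12, does not satisfy this → No match.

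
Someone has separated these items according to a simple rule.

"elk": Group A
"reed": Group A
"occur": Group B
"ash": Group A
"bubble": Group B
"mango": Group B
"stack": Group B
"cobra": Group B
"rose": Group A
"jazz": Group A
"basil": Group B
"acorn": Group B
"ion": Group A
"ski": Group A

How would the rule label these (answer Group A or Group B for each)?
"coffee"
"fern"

Group B, Group A

The simplest hypothesis consistent with all the labels is: length ≤ 4.
"coffee": length 6 — lacks this property, so Group B.
"fern": length 4 — qualifies, so Group A.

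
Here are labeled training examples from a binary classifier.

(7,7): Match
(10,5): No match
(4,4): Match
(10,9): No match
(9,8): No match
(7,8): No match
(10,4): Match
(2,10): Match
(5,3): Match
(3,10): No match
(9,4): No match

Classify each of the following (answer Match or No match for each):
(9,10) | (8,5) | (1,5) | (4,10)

No match, No match, Match, Match

The simplest hypothesis consistent with all the labels is: sum is even.
(9,10): 9+10 = 19 — does not fit, so No match. (8,5): 8+5 = 13 — does not fit, so No match. (1,5): 1+5 = 6 — meets the rule, so Match. (4,10): 4+10 = 14 — meets the rule, so Match.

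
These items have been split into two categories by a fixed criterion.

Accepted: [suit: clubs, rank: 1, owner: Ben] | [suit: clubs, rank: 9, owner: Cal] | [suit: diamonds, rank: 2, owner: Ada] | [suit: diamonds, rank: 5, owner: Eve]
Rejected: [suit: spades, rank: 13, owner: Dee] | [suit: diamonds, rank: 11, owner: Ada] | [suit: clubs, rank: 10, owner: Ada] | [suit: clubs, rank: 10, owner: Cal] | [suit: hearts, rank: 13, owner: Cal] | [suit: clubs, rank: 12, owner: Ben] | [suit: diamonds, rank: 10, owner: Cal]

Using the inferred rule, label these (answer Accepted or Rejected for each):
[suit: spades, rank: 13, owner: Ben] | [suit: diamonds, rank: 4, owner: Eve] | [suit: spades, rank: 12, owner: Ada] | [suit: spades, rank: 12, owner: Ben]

Rejected, Accepted, Rejected, Rejected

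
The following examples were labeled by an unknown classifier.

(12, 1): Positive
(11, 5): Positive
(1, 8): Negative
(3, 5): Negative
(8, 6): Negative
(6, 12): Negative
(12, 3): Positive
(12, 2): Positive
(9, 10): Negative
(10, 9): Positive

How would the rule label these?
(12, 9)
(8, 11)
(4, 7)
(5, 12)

The classifier is using: first ≥ 10.
(12, 9) → first 12 → Positive.
(8, 11) → first 8 → Negative.
(4, 7) → first 4 → Negative.
(5, 12) → first 5 → Negative.

Positive, Negative, Negative, Negative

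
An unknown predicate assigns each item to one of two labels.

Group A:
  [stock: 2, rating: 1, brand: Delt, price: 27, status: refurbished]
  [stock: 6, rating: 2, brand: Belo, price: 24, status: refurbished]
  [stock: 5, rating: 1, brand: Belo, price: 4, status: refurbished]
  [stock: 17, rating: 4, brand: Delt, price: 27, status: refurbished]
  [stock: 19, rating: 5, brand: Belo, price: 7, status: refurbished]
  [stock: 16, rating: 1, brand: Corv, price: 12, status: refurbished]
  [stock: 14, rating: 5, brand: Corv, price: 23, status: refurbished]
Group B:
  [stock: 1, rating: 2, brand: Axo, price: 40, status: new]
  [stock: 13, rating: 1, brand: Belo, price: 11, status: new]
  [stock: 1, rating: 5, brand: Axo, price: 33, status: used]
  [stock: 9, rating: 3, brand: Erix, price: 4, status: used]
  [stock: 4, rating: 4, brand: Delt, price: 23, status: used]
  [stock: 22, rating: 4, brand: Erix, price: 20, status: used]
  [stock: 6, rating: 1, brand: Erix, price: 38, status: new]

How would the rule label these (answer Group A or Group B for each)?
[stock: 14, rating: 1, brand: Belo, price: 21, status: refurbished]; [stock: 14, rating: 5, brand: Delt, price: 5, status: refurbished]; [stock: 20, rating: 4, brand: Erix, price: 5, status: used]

Comparing the two groups points to one rule — status is refurbished.

Group A, Group A, Group B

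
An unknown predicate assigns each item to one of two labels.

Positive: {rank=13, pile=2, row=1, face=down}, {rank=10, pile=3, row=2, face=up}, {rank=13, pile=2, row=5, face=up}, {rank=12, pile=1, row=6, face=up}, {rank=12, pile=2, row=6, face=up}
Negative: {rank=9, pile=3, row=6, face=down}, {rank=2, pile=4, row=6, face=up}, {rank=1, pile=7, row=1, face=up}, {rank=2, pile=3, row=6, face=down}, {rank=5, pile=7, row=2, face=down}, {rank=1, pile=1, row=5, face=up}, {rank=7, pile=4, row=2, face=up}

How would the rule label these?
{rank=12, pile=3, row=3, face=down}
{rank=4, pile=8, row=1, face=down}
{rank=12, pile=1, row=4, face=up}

Positive, Negative, Positive

The rule appears to be: rank ≥ 10.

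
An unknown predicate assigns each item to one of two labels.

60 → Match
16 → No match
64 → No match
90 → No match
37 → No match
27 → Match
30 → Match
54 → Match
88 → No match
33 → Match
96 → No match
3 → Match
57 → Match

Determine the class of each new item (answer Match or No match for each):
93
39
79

The common property of the 'Match' items is: multiple of 3 AND at most 60. No 'No match' item has it.
93: 93 = 3·31, 93 > 60 — lacks this property, so No match. 39: 39 = 3·13, 39 ≤ 60 — meets the rule, so Match. 79: 79 = 3·26 + 1, 79 > 60 — lacks this property, so No match.

No match, Match, No match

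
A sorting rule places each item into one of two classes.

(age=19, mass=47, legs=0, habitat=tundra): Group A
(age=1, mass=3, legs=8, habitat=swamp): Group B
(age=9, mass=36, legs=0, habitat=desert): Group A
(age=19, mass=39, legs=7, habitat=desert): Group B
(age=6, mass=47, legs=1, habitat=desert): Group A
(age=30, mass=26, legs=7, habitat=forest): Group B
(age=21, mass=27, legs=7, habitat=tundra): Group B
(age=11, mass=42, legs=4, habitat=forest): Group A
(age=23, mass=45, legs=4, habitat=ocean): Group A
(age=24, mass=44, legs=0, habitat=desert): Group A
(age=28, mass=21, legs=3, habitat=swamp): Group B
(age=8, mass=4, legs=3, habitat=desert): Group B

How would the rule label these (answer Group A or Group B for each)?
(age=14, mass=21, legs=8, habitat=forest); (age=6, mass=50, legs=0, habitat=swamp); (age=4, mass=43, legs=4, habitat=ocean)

The distinguishing property — mass ≥ 26 AND legs ≤ 4 — holds for all the 'Group A' cases and none of the 'Group B' cases.
Group B: (age=14, mass=21, legs=8, habitat=forest), since mass = 21, legs = 8. Group A: (age=6, mass=50, legs=0, habitat=swamp), since mass = 50, legs = 0. Group A: (age=4, mass=43, legs=4, habitat=ocean), since mass = 43, legs = 4.

Group B, Group A, Group A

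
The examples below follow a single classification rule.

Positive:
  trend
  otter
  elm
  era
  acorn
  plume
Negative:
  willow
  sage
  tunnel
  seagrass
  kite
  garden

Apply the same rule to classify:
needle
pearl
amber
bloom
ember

Comparing the two groups points to one rule — odd length.

Negative, Positive, Positive, Positive, Positive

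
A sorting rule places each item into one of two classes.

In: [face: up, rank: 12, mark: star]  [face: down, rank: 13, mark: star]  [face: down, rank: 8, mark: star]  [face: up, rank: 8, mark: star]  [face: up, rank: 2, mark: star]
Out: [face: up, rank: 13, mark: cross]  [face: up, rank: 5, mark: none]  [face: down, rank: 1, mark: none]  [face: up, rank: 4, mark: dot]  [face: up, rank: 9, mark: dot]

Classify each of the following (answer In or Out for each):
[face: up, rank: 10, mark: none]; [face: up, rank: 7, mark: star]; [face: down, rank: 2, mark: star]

Out, In, In

Every 'In' example satisfies: mark is star. None of the 'Out' examples do.
[face: up, rank: 10, mark: none] — mark is none, hence Out. [face: up, rank: 7, mark: star] — mark is star, hence In. [face: down, rank: 2, mark: star] — mark is star, hence In.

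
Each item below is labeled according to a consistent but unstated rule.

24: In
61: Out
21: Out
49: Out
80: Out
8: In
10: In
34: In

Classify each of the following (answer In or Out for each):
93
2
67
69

The common property of the 'In' items is: even AND at most 34. No 'Out' item has it.
93: Out (93 is odd, 93 > 34).
2: In (2 is even, 2 ≤ 34).
67: Out (67 is odd, 67 > 34).
69: Out (69 is odd, 69 > 34).

Out, In, Out, Out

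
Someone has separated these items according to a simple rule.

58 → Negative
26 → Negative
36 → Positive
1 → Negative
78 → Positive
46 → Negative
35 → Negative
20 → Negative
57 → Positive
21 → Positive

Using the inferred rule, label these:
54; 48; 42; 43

Positive, Positive, Positive, Negative

Looking at the examples, the only property every 'Positive' case has and every 'Negative' case lacks is: multiple of 3.
54: 54 = 3·18, satisfies this → Positive.
48: 48 = 3·16, satisfies this → Positive.
42: 42 = 3·14, satisfies this → Positive.
43: 43 = 3·14 + 1, doesn't qualify → Negative.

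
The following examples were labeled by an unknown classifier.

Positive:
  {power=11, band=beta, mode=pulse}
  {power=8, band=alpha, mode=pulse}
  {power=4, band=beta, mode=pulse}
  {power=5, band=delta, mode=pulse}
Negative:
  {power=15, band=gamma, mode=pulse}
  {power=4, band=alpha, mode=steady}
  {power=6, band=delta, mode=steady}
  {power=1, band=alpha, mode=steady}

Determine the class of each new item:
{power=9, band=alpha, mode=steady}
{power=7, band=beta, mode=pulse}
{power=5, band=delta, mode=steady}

The simplest hypothesis consistent with all the labels is: mode is pulse AND power ≤ 11.
{power=9, band=alpha, mode=steady} → mode is steady, power = 9 → Negative.
{power=7, band=beta, mode=pulse} → mode is pulse, power = 7 → Positive.
{power=5, band=delta, mode=steady} → mode is steady, power = 5 → Negative.

Negative, Positive, Negative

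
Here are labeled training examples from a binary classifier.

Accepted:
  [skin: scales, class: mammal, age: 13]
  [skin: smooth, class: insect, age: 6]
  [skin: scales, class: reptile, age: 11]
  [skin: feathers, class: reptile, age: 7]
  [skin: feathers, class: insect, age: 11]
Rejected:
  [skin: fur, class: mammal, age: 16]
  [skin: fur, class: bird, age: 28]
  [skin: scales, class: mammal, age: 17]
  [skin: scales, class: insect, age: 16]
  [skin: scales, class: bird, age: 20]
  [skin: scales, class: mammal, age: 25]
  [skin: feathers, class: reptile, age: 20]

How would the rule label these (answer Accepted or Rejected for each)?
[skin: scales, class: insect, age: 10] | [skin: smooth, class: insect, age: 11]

Accepted, Accepted

Every 'Accepted' example satisfies: age ≤ 13. None of the 'Rejected' examples do.
[skin: scales, class: insect, age: 10]: age = 10 — checks out, so Accepted.
[skin: smooth, class: insect, age: 11]: age = 11 — checks out, so Accepted.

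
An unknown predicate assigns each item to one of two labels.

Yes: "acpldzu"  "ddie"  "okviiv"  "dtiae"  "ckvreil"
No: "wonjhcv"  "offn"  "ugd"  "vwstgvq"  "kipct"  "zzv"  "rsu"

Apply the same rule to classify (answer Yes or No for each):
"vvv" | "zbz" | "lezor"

The common property of the 'Yes' items is: has ≥ 2 vowels. No 'No' item has it.

No, No, Yes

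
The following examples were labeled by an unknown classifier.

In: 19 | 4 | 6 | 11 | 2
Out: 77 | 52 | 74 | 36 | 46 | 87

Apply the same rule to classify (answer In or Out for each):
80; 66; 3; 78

One predicate separates the groups cleanly: at most 19.
80 — 80 > 19, hence Out. 66 — 66 > 19, hence Out. 3 — 3 ≤ 19, hence In. 78 — 78 > 19, hence Out.

Out, Out, In, Out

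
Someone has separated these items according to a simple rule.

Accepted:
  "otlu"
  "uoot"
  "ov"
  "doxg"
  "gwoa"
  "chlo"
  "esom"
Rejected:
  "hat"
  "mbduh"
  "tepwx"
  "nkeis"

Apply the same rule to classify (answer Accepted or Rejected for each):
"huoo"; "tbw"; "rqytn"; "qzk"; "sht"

Accepted, Rejected, Rejected, Rejected, Rejected

Rule: even length. This holds for each 'Accepted' example and fails for each 'Rejected' one.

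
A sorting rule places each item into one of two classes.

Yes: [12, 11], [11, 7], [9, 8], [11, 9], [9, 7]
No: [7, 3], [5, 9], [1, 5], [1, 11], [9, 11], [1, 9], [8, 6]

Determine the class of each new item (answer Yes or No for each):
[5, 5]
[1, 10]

'Yes' ⟺ first > second AND sum ≥ 16.
[5, 5] → 5 = 5, 5+5 = 10 → No. [1, 10] → 1 < 10, 1+10 = 11 → No.

No, No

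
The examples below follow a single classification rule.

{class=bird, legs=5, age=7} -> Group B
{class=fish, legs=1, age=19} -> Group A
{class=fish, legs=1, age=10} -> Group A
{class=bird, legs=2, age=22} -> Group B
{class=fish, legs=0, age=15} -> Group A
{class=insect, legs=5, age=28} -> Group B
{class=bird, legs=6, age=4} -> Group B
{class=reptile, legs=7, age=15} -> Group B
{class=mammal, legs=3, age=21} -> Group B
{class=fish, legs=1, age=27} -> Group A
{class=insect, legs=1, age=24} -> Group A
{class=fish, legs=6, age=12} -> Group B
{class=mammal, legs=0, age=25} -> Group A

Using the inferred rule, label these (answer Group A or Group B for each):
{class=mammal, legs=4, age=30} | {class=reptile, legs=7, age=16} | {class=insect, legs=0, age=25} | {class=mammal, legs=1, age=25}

Group B, Group B, Group A, Group A

The rule appears to be: legs ≤ 1.
{class=mammal, legs=4, age=30}: legs = 4 — doesn't qualify, so Group B.
{class=reptile, legs=7, age=16}: legs = 7 — doesn't qualify, so Group B.
{class=insect, legs=0, age=25}: legs = 0 — matches, so Group A.
{class=mammal, legs=1, age=25}: legs = 1 — matches, so Group A.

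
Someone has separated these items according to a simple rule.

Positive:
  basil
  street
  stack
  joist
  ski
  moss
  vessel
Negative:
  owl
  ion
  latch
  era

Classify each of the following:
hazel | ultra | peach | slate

Negative, Negative, Negative, Positive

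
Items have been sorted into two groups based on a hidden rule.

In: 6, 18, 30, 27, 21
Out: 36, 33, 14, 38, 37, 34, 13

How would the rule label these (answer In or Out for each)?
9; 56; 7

In, Out, Out

The classifier is using: multiple of 3 AND at most 30.
9: 9 = 3·3, 9 ≤ 30, qualifies → In.
56: 56 = 3·18 + 2, 56 > 30, does not satisfy this → Out.
7: 7 = 3·2 + 1, 7 ≤ 30, does not satisfy this → Out.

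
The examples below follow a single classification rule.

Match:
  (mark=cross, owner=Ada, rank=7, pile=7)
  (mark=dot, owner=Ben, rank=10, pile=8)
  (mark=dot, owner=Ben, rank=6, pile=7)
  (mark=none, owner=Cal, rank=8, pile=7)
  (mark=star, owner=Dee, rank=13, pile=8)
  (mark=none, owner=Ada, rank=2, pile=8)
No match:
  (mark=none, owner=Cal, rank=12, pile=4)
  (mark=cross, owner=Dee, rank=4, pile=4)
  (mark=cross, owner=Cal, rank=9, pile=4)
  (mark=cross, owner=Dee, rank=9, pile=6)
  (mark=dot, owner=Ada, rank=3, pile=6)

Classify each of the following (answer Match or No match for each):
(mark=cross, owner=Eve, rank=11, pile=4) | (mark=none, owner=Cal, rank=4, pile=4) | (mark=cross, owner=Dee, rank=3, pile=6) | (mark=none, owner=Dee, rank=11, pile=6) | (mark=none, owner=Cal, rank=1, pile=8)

No match, No match, No match, No match, Match

Every 'Match' example satisfies: pile ≥ 7. None of the 'No match' examples do.
(mark=cross, owner=Eve, rank=11, pile=4) — pile = 4, hence No match. (mark=none, owner=Cal, rank=4, pile=4) — pile = 4, hence No match. (mark=cross, owner=Dee, rank=3, pile=6) — pile = 6, hence No match. (mark=none, owner=Dee, rank=11, pile=6) — pile = 6, hence No match. (mark=none, owner=Cal, rank=1, pile=8) — pile = 8, hence Match.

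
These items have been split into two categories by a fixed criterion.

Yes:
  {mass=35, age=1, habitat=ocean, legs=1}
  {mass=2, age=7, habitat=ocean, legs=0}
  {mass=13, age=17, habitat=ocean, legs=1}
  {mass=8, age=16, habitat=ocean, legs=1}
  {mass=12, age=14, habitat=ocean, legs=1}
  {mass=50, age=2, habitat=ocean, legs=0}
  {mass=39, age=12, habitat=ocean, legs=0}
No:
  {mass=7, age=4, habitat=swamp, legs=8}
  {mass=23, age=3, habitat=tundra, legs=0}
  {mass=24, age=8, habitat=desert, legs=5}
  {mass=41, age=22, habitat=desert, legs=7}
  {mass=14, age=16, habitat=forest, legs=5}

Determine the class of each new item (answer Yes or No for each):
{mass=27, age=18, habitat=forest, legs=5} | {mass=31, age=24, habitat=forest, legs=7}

No, No

The rule appears to be: habitat is ocean.
{mass=27, age=18, habitat=forest, legs=5}: habitat is forest, does not satisfy this → No. {mass=31, age=24, habitat=forest, legs=7}: habitat is forest, does not satisfy this → No.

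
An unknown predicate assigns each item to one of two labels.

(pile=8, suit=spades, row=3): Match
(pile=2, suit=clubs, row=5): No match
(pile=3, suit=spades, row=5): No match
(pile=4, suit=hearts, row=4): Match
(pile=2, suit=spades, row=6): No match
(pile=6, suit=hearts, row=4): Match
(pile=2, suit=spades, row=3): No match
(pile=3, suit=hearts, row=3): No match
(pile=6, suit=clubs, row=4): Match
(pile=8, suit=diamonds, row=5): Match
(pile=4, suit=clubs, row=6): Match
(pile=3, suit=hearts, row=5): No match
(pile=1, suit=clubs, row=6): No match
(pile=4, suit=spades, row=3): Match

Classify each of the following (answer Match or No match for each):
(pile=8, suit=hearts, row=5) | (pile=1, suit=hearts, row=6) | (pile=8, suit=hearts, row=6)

Rule: pile ≥ 4. This holds for each 'Match' example and fails for each 'No match' one.
(pile=8, suit=hearts, row=5): Match (pile = 8).
(pile=1, suit=hearts, row=6): No match (pile = 1).
(pile=8, suit=hearts, row=6): Match (pile = 8).

Match, No match, Match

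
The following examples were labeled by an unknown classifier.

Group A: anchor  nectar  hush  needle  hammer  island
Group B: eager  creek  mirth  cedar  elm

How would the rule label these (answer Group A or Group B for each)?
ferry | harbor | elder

Group B, Group A, Group B

Looking at the examples, the only property every 'Group A' case has and every 'Group B' case lacks is: even length.
Group B: ferry, since length 5. Group A: harbor, since length 6. Group B: elder, since length 5.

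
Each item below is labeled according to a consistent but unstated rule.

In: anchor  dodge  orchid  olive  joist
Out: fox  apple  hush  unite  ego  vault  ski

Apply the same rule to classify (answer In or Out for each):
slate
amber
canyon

The simplest hypothesis consistent with all the labels is: length ≥ 4 AND contains 'o'.

Out, Out, In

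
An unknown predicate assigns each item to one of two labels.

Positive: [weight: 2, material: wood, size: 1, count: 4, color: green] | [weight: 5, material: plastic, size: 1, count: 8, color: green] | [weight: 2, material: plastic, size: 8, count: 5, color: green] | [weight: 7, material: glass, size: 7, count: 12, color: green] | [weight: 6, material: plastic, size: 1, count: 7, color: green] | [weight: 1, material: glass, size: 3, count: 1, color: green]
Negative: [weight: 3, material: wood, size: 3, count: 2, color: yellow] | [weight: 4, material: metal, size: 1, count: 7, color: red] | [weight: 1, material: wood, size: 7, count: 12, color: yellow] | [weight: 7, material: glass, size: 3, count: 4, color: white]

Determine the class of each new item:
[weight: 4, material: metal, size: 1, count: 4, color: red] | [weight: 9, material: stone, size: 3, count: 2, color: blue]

Negative, Negative

The rule appears to be: color is green.
[weight: 4, material: metal, size: 1, count: 4, color: red]: color is red, doesn't match → Negative. [weight: 9, material: stone, size: 3, count: 2, color: blue]: color is blue, doesn't match → Negative.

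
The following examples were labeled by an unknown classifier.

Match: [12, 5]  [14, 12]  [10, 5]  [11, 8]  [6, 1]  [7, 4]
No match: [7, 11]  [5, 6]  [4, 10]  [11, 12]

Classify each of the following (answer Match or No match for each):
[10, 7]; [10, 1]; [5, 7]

The simplest hypothesis consistent with all the labels is: first > second.
[10, 7]: Match (10 > 7).
[10, 1]: Match (10 > 1).
[5, 7]: No match (5 < 7).

Match, Match, No match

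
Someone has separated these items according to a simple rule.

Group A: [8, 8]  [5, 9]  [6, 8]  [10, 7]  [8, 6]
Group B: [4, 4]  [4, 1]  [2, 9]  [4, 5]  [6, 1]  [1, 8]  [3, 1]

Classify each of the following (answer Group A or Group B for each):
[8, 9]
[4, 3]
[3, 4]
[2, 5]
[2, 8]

Group A, Group B, Group B, Group B, Group B

Every 'Group A' example satisfies: sum ≥ 14. None of the 'Group B' examples do.
[8, 9] — 8+9 = 17, hence Group A.
[4, 3] — 4+3 = 7, hence Group B.
[3, 4] — 3+4 = 7, hence Group B.
[2, 5] — 2+5 = 7, hence Group B.
[2, 8] — 2+8 = 10, hence Group B.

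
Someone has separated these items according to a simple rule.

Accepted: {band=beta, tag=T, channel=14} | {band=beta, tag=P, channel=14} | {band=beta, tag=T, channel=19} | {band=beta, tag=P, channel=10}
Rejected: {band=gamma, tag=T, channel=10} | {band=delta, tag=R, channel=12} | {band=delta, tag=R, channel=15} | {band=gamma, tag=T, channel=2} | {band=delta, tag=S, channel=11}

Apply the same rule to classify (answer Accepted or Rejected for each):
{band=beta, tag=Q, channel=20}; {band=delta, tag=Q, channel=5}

The classifier is using: band is beta.

Accepted, Rejected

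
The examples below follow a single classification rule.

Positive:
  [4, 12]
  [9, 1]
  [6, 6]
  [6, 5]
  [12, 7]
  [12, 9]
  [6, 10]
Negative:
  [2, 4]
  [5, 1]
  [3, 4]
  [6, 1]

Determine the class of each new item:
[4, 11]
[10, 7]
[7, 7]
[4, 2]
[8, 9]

Rule: sum ≥ 10. This holds for each 'Positive' example and fails for each 'Negative' one.

Positive, Positive, Positive, Negative, Positive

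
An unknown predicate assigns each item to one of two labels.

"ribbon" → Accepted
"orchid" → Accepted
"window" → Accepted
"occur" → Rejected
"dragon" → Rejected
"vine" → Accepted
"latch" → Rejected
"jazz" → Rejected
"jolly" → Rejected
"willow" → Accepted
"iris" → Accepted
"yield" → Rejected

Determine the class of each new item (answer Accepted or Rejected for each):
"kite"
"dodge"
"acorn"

Accepted, Rejected, Rejected

Rule: even length AND contains 'i'. This holds for each 'Accepted' example and fails for each 'Rejected' one.
"kite": length 4, has 'i', fits → Accepted. "dodge": length 5, no 'i', fails the rule → Rejected. "acorn": length 5, no 'i', fails the rule → Rejected.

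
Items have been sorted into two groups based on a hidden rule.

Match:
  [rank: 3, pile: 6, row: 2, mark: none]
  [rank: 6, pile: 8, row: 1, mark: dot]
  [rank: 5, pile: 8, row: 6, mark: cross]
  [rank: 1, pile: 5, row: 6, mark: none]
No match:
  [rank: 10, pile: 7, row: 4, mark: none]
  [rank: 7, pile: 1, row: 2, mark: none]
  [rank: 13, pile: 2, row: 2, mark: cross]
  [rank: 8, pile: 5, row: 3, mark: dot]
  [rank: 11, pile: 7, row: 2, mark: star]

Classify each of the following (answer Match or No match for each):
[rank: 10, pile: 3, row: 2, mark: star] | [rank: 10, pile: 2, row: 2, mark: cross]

No match, No match

The rule appears to be: rank ≤ 6.
[rank: 10, pile: 3, row: 2, mark: star]: rank = 10 — does not pass, so No match.
[rank: 10, pile: 2, row: 2, mark: cross]: rank = 10 — does not pass, so No match.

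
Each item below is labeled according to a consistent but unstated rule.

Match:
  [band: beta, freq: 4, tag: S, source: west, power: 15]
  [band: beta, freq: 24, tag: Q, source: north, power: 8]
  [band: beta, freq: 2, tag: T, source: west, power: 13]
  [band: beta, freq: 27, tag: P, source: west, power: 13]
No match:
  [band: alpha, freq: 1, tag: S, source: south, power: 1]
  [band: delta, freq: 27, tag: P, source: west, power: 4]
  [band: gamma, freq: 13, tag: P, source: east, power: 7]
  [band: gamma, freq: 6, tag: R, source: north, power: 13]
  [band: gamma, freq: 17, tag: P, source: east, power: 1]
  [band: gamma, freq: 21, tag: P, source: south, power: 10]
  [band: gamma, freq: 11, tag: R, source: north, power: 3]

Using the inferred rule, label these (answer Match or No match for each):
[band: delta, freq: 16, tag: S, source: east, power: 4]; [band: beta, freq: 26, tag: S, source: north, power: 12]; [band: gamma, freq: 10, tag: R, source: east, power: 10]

No match, Match, No match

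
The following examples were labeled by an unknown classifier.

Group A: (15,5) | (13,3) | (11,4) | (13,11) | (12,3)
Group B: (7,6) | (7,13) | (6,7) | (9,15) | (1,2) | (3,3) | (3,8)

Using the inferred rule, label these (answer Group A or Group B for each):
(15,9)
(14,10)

The simplest hypothesis consistent with all the labels is: first ≥ 11.

Group A, Group A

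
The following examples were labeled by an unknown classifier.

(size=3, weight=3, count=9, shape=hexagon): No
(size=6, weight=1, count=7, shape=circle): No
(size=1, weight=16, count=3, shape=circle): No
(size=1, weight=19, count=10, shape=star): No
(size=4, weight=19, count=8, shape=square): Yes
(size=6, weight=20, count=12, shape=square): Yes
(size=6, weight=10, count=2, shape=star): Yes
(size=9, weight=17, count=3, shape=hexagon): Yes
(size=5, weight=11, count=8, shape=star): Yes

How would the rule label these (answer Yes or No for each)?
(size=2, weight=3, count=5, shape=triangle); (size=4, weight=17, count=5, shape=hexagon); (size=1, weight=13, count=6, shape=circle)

The rule appears to be: weight ≥ 3 AND size ≥ 4.
(size=2, weight=3, count=5, shape=triangle) — weight = 3, size = 2, hence No.
(size=4, weight=17, count=5, shape=hexagon) — weight = 17, size = 4, hence Yes.
(size=1, weight=13, count=6, shape=circle) — weight = 13, size = 1, hence No.

No, Yes, No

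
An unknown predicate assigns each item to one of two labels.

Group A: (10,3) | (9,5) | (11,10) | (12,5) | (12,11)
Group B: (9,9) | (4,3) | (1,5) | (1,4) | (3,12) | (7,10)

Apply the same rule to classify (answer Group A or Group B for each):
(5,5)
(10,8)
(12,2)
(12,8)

Group B, Group A, Group A, Group A

One predicate separates the groups cleanly: first > second AND sum ≥ 13.
Group B: (5,5), since 5 = 5, 5+5 = 10.
Group A: (10,8), since 10 > 8, 10+8 = 18.
Group A: (12,2), since 12 > 2, 12+2 = 14.
Group A: (12,8), since 12 > 8, 12+8 = 20.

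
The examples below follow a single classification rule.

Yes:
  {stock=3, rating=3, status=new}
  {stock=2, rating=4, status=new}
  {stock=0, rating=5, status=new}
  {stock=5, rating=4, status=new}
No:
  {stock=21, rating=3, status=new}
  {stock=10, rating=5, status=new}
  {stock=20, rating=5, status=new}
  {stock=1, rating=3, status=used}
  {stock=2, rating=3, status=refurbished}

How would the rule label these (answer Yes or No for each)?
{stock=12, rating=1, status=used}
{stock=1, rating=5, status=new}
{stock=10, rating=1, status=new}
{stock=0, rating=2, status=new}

No, Yes, No, Yes

The simplest hypothesis consistent with all the labels is: status is new AND stock ≤ 5.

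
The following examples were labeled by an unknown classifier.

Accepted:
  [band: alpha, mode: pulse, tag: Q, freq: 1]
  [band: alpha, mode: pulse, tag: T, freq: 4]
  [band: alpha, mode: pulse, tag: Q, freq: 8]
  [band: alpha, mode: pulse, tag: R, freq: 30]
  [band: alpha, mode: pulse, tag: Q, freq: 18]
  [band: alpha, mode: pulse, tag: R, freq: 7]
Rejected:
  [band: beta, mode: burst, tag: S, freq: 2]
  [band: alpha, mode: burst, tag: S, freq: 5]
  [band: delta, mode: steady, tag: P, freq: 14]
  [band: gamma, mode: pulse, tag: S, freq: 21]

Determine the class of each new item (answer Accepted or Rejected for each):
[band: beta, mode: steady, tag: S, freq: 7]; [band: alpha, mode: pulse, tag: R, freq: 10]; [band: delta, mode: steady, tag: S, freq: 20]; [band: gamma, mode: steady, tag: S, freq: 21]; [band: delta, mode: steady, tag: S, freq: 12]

'Accepted' ⟺ mode is pulse AND band is alpha.

Rejected, Accepted, Rejected, Rejected, Rejected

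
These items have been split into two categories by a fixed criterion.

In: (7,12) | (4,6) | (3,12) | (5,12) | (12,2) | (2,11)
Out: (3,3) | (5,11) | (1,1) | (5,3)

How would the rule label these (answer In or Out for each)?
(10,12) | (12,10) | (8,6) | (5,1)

In, In, In, Out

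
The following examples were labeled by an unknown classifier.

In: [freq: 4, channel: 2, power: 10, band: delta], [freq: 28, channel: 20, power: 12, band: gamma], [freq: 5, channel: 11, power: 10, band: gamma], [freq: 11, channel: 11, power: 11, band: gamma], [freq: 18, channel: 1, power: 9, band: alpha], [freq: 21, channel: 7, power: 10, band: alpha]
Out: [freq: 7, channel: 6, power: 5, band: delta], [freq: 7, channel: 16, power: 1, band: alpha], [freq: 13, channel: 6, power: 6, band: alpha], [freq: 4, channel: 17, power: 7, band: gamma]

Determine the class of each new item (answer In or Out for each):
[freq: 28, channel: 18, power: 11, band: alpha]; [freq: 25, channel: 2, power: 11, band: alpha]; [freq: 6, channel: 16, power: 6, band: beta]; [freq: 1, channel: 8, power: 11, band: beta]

In, In, Out, In

The simplest hypothesis consistent with all the labels is: power ≥ 9.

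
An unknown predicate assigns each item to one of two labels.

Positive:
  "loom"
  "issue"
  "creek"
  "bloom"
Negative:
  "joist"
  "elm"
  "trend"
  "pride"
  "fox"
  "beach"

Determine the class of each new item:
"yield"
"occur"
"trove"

Negative, Positive, Negative

The distinguishing property — has a double letter — holds for all the 'Positive' cases and none of the 'Negative' cases.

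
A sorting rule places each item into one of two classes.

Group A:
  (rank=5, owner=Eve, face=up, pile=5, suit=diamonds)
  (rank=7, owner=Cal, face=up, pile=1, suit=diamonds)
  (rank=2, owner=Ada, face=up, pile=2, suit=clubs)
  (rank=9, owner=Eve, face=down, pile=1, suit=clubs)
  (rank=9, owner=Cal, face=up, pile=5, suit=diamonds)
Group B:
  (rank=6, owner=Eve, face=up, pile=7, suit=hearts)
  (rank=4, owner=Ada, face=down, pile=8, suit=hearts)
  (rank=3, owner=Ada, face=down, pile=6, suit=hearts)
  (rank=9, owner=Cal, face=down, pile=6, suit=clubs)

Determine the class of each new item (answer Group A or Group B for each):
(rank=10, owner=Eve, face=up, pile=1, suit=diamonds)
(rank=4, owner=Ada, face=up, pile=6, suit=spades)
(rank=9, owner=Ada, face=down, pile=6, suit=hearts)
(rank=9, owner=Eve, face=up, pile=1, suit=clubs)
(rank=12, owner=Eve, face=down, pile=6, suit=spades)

The distinguishing property — pile ≤ 5 — holds for all the 'Group A' cases and none of the 'Group B' cases.
(rank=10, owner=Eve, face=up, pile=1, suit=diamonds) — pile = 1, hence Group A.
(rank=4, owner=Ada, face=up, pile=6, suit=spades) — pile = 6, hence Group B.
(rank=9, owner=Ada, face=down, pile=6, suit=hearts) — pile = 6, hence Group B.
(rank=9, owner=Eve, face=up, pile=1, suit=clubs) — pile = 1, hence Group A.
(rank=12, owner=Eve, face=down, pile=6, suit=spades) — pile = 6, hence Group B.

Group A, Group B, Group B, Group A, Group B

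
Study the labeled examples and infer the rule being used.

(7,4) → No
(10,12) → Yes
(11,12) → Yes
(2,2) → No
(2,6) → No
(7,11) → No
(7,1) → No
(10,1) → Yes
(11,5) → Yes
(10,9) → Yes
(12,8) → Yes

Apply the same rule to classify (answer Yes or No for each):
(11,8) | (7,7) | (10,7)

Yes, No, Yes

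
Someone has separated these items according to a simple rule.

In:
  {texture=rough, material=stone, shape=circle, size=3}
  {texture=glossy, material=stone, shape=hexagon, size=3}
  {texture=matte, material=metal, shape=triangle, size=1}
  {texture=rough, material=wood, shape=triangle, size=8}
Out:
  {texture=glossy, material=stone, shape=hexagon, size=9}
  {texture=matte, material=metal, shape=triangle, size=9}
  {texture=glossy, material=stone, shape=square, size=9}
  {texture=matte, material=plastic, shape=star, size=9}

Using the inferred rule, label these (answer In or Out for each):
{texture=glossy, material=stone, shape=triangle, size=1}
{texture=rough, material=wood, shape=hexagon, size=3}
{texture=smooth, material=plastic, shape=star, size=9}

The classifier is using: size ≤ 8.

In, In, Out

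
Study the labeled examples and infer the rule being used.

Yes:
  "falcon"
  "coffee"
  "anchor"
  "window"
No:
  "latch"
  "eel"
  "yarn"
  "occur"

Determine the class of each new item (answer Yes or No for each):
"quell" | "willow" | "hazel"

No, Yes, No

The classifier is using: length 6.
No: "quell", since length 5.
Yes: "willow", since length 6.
No: "hazel", since length 5.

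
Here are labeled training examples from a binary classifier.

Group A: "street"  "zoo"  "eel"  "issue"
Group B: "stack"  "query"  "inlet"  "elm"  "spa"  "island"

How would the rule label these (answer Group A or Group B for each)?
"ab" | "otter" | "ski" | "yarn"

Group B, Group A, Group B, Group B

A rule that fits every label: has a double letter — true of each 'Group A' example, false of each 'Group B' one.
"ab" → no doubled letter → Group B. "otter" → 'tt' doubled → Group A. "ski" → no doubled letter → Group B. "yarn" → no doubled letter → Group B.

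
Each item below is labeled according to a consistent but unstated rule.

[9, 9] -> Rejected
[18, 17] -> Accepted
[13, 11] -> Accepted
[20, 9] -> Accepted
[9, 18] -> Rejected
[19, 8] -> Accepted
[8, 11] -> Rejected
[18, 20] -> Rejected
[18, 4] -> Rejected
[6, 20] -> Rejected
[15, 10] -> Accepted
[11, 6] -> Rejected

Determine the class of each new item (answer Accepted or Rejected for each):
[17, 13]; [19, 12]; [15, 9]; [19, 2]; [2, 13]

'Accepted' ⟺ first > second AND sum ≥ 24.
[17, 13] — 17 > 13, 17+13 = 30, hence Accepted.
[19, 12] — 19 > 12, 19+12 = 31, hence Accepted.
[15, 9] — 15 > 9, 15+9 = 24, hence Accepted.
[19, 2] — 19 > 2, 19+2 = 21, hence Rejected.
[2, 13] — 2 < 13, 2+13 = 15, hence Rejected.

Accepted, Accepted, Accepted, Rejected, Rejected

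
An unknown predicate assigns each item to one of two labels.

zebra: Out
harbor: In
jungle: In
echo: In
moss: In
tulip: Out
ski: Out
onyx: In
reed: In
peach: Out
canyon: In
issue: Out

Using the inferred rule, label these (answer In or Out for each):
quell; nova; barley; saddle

Rule: even length. This holds for each 'In' example and fails for each 'Out' one.

Out, In, In, In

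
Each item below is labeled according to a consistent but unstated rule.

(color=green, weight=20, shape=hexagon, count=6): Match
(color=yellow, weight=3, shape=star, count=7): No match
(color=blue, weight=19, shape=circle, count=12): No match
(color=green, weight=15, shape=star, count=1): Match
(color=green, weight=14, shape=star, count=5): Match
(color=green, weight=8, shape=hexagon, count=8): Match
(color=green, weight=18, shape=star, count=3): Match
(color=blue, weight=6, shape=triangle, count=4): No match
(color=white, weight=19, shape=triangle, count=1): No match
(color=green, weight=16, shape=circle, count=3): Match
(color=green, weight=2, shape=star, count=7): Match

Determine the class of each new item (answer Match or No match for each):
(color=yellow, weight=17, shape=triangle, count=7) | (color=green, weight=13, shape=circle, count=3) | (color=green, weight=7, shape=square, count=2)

No match, Match, Match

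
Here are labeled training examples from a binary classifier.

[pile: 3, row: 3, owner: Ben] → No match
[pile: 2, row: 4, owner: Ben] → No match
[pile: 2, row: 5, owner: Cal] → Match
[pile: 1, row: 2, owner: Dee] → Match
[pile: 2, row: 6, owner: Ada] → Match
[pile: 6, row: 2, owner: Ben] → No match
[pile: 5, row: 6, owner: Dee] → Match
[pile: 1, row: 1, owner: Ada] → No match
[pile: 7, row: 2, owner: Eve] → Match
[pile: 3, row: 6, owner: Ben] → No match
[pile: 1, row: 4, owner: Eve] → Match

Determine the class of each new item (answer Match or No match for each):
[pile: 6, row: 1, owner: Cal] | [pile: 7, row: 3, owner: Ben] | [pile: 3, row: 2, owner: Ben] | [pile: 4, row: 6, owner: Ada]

Rule: owner is not Ben AND row ≥ 2. This holds for each 'Match' example and fails for each 'No match' one.
[pile: 6, row: 1, owner: Cal] → owner is Cal, row = 1 → No match. [pile: 7, row: 3, owner: Ben] → owner is Ben, row = 3 → No match. [pile: 3, row: 2, owner: Ben] → owner is Ben, row = 2 → No match. [pile: 4, row: 6, owner: Ada] → owner is Ada, row = 6 → Match.

No match, No match, No match, Match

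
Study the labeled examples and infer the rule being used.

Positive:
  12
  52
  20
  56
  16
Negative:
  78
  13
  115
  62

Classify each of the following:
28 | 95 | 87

Looking at the examples, the only property every 'Positive' case has and every 'Negative' case lacks is: multiple of 4.

Positive, Negative, Negative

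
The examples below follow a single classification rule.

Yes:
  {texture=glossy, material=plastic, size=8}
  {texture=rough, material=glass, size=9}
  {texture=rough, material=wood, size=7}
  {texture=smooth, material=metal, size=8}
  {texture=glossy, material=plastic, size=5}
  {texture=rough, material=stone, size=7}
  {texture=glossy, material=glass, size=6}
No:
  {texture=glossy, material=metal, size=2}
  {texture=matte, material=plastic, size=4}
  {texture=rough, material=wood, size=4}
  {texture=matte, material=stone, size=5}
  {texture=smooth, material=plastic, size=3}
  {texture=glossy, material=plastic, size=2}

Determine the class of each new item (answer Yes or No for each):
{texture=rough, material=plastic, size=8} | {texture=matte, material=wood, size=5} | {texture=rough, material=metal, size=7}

The pattern is that an item is 'Yes' exactly when: texture is not matte AND size ≥ 5.
{texture=rough, material=plastic, size=8} — texture is rough, size = 8, hence Yes.
{texture=matte, material=wood, size=5} — texture is matte, size = 5, hence No.
{texture=rough, material=metal, size=7} — texture is rough, size = 7, hence Yes.

Yes, No, Yes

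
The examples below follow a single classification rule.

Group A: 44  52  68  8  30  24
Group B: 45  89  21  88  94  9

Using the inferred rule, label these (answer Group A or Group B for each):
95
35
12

Group B, Group B, Group A

The distinguishing property — even AND at most 68 — holds for all the 'Group A' cases and none of the 'Group B' cases.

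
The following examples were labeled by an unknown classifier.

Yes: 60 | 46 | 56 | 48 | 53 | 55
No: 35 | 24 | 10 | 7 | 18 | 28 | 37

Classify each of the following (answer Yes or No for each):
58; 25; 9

Yes, No, No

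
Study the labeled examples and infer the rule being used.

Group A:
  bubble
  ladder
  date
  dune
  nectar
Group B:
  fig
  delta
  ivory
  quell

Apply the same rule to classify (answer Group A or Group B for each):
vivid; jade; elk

The pattern is that an item is 'Group A' exactly when: even length.
vivid — length 5, hence Group B. jade — length 4, hence Group A. elk — length 3, hence Group B.

Group B, Group A, Group B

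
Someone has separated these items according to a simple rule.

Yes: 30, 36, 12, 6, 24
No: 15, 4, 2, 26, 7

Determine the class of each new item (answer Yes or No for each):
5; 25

The distinguishing property — multiple of 6 — holds for all the 'Yes' cases and none of the 'No' cases.

No, No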